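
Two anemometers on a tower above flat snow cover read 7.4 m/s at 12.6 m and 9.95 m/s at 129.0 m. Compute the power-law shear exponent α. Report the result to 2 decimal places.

Power law: V₂/V₁ = (z₂/z₁)^α ⇒ α = ln(V₂/V₁) / ln(z₂/z₁)
α = ln(9.95/7.4) / ln(129.0/12.6) = ln(1.3446) / ln(10.2381)
  = 0.29609 / 2.32612 = 0.12729

α ≈ 0.13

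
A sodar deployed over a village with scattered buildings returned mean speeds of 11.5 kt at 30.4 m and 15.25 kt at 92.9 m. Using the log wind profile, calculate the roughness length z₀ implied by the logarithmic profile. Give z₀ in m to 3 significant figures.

Log law: V(z) ∝ ln(z/z₀). With r = V₁/V₂ = 11.5/15.25 = 0.75410,
r · ln(z₂/z₀) = ln(z₁/z₀) ⇒ ln z₀ = (ln z₁ − r·ln z₂)/(1 − r)
ln z₀ = (3.41444 − 0.75410×4.53152) / 0.24590 = -0.0113
z₀ = exp(-0.0113) = 0.9888 m

z₀ ≈ 0.989 m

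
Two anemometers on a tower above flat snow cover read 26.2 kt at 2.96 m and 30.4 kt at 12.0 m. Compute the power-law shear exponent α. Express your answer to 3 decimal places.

Power law: V₂/V₁ = (z₂/z₁)^α ⇒ α = ln(V₂/V₁) / ln(z₂/z₁)
α = ln(30.4/26.2) / ln(12.0/2.96) = ln(1.1603) / ln(4.0541)
  = 0.14868 / 1.39972 = 0.10622

α ≈ 0.106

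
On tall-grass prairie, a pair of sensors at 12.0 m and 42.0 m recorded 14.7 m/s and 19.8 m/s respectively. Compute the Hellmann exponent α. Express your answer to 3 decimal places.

α ≈ 0.238

Power law: V₂/V₁ = (z₂/z₁)^α ⇒ α = ln(V₂/V₁) / ln(z₂/z₁)
α = ln(19.8/14.7) / ln(42.0/12.0) = ln(1.3469) / ln(3.5000)
  = 0.29783 / 1.25276 = 0.23774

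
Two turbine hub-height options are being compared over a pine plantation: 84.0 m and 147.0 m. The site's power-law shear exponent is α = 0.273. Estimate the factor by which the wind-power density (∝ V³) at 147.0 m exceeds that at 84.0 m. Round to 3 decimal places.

Speed ratio: V_B/V_A = (z_B/z_A)^α = (147.0/84.0)^0.273 = (1.7500)^0.273 = 1.16506
Power-density ratio: P_B/P_A = (V_B/V_A)³ = (1.16506)³ = 1.58142

1.581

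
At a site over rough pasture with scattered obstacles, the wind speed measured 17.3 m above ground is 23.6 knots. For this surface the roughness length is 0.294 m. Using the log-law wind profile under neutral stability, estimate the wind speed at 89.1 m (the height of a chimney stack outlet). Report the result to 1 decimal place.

Log law: V(z) ∝ ln(z/z₀), so V₂/V₁ = ln(z₂/z₀) / ln(z₁/z₀).
ln(89.1/0.294) = 5.7139, ln(17.3/0.294) = 4.0749
V₂ = 23.6 × 5.7139/4.0749 = 23.6 × 1.4022 = 33.0927 knots

33.1 knots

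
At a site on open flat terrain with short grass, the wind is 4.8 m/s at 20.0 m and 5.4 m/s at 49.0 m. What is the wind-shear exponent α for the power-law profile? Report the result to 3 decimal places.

Power law: V₂/V₁ = (z₂/z₁)^α ⇒ α = ln(V₂/V₁) / ln(z₂/z₁)
α = ln(5.4/4.8) / ln(49.0/20.0) = ln(1.1250) / ln(2.4500)
  = 0.11778 / 0.89609 = 0.13144

α ≈ 0.131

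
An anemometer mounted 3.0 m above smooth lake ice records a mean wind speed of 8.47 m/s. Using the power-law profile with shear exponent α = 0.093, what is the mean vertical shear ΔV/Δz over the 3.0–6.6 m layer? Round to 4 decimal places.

0.1790 m/s/m

Power law: V₂ = V₁ · (z₂/z₁)^α = 8.47 × (2.2000)^0.093 = 9.1144 m/s
ΔV/Δz = (9.1144 − 8.47)/(6.6 − 3.0) = 0.6444/3.6000 = 0.17900 m/s/m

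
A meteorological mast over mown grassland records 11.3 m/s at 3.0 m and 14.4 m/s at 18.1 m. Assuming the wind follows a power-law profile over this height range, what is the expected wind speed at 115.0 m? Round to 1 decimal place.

18.5 m/s

First find α: α = ln(V₂/V₁)/ln(z₂/z₁) = ln(14.4/11.3)/ln(18.1/3.0) = 0.24243/1.79730 = 0.1349
Extrapolate from 18.1 m to 115.0 m: V₃ = 14.4 × (115.0/18.1)^0.1349 = 14.4 × 1.2833 = 18.4789 m/s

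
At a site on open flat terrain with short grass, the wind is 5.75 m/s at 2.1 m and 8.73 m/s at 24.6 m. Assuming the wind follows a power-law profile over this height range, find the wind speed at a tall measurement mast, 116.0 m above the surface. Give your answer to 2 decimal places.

First find α: α = ln(V₂/V₁)/ln(z₂/z₁) = ln(8.73/5.75)/ln(24.6/2.1) = 0.41757/2.46081 = 0.1697
Extrapolate from 24.6 m to 116.0 m: V₃ = 8.73 × (116.0/24.6)^0.1697 = 8.73 × 1.3010 = 11.3580 m/s

11.36 m/s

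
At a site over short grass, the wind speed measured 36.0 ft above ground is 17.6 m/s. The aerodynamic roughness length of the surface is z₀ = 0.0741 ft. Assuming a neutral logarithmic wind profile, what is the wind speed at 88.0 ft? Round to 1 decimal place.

20.1 m/s

Log law: V(z) ∝ ln(z/z₀), so V₂/V₁ = ln(z₂/z₀) / ln(z₁/z₀).
ln(88.0/0.0741) = 7.0797, ln(36.0/0.0741) = 6.1859
V₂ = 17.6 × 7.0797/6.1859 = 17.6 × 1.1445 = 20.1431 m/s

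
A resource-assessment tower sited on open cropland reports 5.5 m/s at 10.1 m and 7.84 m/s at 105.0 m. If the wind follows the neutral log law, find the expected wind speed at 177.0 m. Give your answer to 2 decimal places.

Log law: V ∝ ln(z/z₀). From the pair, with r = V₁/V₂ = 0.70153,
ln z₀ = (ln z₁ − r·ln z₂)/(1 − r) = (2.3125 − 0.70153×4.6540)/0.29847 = -3.1908 → z₀ = 0.04114 m
V₃ = V₁ · ln(z₃/z₀)/ln(z₁/z₀) = 5.5 × 8.3670/5.5033 = 8.3619 m/s

8.36 m/s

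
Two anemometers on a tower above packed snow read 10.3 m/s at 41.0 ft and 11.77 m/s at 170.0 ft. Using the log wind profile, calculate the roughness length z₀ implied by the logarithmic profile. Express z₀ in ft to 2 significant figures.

Log law: V(z) ∝ ln(z/z₀). With r = V₁/V₂ = 10.3/11.77 = 0.87511,
r · ln(z₂/z₀) = ln(z₁/z₀) ⇒ ln z₀ = (ln z₁ − r·ln z₂)/(1 − r)
ln z₀ = (3.71357 − 0.87511×5.13580) / 0.12489 = -6.2517
z₀ = exp(-6.2517) = 0.001927 ft

z₀ ≈ 0.0019 ft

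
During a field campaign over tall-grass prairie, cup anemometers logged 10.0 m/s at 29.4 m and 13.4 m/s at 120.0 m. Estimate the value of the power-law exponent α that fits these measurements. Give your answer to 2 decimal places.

Power law: V₂/V₁ = (z₂/z₁)^α ⇒ α = ln(V₂/V₁) / ln(z₂/z₁)
α = ln(13.4/10.0) / ln(120.0/29.4) = ln(1.3400) / ln(4.0816)
  = 0.29267 / 1.40650 = 0.20808

α ≈ 0.21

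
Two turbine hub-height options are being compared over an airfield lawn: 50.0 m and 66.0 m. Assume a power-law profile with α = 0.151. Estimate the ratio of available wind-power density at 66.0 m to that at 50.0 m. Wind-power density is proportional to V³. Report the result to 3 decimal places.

1.134

Speed ratio: V_B/V_A = (z_B/z_A)^α = (66.0/50.0)^0.151 = (1.3200)^0.151 = 1.04281
Power-density ratio: P_B/P_A = (V_B/V_A)³ = (1.04281)³ = 1.13402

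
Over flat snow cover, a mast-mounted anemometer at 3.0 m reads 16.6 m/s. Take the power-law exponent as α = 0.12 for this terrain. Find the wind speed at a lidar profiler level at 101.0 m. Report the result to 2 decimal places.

Power-law profile: V₂ = V₁ · (z₂/z₁)^α
V₂ = 16.6 × (101.0/3.0)^0.12 = 16.6 × (33.6667)^0.12
    = 16.6 × 1.5250 = 25.3147 m/s

25.31 m/s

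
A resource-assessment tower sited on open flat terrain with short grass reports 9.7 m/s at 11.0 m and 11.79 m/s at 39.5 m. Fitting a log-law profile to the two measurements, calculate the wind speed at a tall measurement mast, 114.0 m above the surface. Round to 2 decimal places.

13.52 m/s

Log law: V ∝ ln(z/z₀). From the pair, with r = V₁/V₂ = 0.82273,
ln z₀ = (ln z₁ − r·ln z₂)/(1 − r) = (2.3979 − 0.82273×3.6763)/0.17727 = -3.5354 → z₀ = 0.02915 m
V₃ = V₁ · ln(z₃/z₀)/ln(z₁/z₀) = 9.7 × 8.2716/5.9333 = 13.5228 m/s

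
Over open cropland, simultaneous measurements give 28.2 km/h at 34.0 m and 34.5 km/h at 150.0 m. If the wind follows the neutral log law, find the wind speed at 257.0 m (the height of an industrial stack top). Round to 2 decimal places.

36.79 km/h

Log law: V ∝ ln(z/z₀). From the pair, with r = V₁/V₂ = 0.81739,
ln z₀ = (ln z₁ − r·ln z₂)/(1 − r) = (3.5264 − 0.81739×5.0106)/0.18261 = -3.1175 → z₀ = 0.04427 m
V₃ = V₁ · ln(z₃/z₀)/ln(z₁/z₀) = 28.2 × 8.6666/6.6439 = 36.7854 km/h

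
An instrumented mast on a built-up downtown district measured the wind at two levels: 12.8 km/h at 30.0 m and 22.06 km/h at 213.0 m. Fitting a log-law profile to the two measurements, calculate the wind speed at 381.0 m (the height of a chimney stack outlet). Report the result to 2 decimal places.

Log law: V ∝ ln(z/z₀). From the pair, with r = V₁/V₂ = 0.58024,
ln z₀ = (ln z₁ − r·ln z₂)/(1 − r) = (3.4012 − 0.58024×5.3613)/0.41976 = 0.6918 → z₀ = 1.997 m
V₃ = V₁ · ln(z₃/z₀)/ln(z₁/z₀) = 12.8 × 5.2510/2.7094 = 24.8072 km/h

24.81 km/h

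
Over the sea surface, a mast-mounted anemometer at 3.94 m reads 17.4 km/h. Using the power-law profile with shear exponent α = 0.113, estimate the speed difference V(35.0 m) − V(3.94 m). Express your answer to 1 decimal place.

Power law: V₂ = V₁ · (z₂/z₁)^α = 17.4 × (8.8832)^0.113 = 22.2709 km/h
ΔV = 22.2709 − 17.4 = 4.8709 km/h

4.9 km/h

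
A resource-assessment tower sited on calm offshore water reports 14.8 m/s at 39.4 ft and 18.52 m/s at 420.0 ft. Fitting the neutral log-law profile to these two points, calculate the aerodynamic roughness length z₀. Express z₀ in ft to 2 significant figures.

z₀ ≈ 0.0032 ft

Log law: V(z) ∝ ln(z/z₀). With r = V₁/V₂ = 14.8/18.52 = 0.79914,
r · ln(z₂/z₀) = ln(z₁/z₀) ⇒ ln z₀ = (ln z₁ − r·ln z₂)/(1 − r)
ln z₀ = (3.67377 − 0.79914×6.04025) / 0.20086 = -5.7413
z₀ = exp(-5.7413) = 0.003211 ft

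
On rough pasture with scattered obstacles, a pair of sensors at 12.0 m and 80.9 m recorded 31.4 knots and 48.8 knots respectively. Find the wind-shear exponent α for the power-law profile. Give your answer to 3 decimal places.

α ≈ 0.231

Power law: V₂/V₁ = (z₂/z₁)^α ⇒ α = ln(V₂/V₁) / ln(z₂/z₁)
α = ln(48.8/31.4) / ln(80.9/12.0) = ln(1.5541) / ln(6.7417)
  = 0.44092 / 1.90831 = 0.23105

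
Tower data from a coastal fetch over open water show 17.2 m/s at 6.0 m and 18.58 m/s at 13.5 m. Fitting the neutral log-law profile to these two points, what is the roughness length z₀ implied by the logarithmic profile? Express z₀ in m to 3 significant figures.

Log law: V(z) ∝ ln(z/z₀). With r = V₁/V₂ = 17.2/18.58 = 0.92573,
r · ln(z₂/z₀) = ln(z₁/z₀) ⇒ ln z₀ = (ln z₁ − r·ln z₂)/(1 − r)
ln z₀ = (1.79176 − 0.92573×2.60269) / 0.07427 = -8.3155
z₀ = exp(-8.3155) = 0.0002447 m

z₀ ≈ 0.000245 m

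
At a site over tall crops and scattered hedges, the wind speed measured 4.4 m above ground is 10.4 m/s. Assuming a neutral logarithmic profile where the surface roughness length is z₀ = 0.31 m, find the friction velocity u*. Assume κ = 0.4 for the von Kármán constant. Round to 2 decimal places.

u* ≈ 1.57 m/s

Log law: V(z) = (u*/κ) · ln(z/z₀) ⇒ u* = κ · V / ln(z/z₀)
u* = 0.4 × 10.4 / ln(4.4/0.31) = 0.4 × 10.4 / 2.6528
   = 4.1600 / 2.6528 = 1.5682 m/s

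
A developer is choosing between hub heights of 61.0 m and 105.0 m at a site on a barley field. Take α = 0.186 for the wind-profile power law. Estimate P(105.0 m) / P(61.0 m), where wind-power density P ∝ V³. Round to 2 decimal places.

Speed ratio: V_B/V_A = (z_B/z_A)^α = (105.0/61.0)^0.186 = (1.7213)^0.186 = 1.10629
Power-density ratio: P_B/P_A = (V_B/V_A)³ = (1.10629)³ = 1.35397

1.35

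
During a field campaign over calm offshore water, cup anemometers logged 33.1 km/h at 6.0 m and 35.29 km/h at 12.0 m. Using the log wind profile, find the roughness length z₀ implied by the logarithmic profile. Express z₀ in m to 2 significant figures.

z₀ ≈ 0.00017 m

Log law: V(z) ∝ ln(z/z₀). With r = V₁/V₂ = 33.1/35.29 = 0.93794,
r · ln(z₂/z₀) = ln(z₁/z₀) ⇒ ln z₀ = (ln z₁ − r·ln z₂)/(1 − r)
ln z₀ = (1.79176 − 0.93794×2.48491) / 0.06206 = -8.6846
z₀ = exp(-8.6846) = 0.0001692 m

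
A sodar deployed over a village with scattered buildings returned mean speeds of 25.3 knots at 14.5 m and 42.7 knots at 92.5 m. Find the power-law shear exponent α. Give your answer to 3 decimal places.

α ≈ 0.282

Power law: V₂/V₁ = (z₂/z₁)^α ⇒ α = ln(V₂/V₁) / ln(z₂/z₁)
α = ln(42.7/25.3) / ln(92.5/14.5) = ln(1.6877) / ln(6.3793)
  = 0.52339 / 1.85306 = 0.28245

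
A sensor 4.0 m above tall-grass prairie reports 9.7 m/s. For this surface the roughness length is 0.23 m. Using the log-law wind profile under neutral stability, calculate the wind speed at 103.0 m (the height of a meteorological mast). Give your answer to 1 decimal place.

Log law: V(z) ∝ ln(z/z₀), so V₂/V₁ = ln(z₂/z₀) / ln(z₁/z₀).
ln(103.0/0.23) = 6.1044, ln(4.0/0.23) = 2.8560
V₂ = 9.7 × 6.1044/2.8560 = 9.7 × 2.1374 = 20.7330 m/s

20.7 m/s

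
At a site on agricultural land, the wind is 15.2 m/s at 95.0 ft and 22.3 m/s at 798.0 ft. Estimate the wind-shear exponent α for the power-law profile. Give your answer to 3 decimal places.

Power law: V₂/V₁ = (z₂/z₁)^α ⇒ α = ln(V₂/V₁) / ln(z₂/z₁)
α = ln(22.3/15.2) / ln(798.0/95.0) = ln(1.4671) / ln(8.4000)
  = 0.38329 / 2.12823 = 0.18010

α ≈ 0.180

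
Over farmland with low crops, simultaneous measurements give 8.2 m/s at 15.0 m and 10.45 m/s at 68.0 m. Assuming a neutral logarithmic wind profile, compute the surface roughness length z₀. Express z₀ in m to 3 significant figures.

Log law: V(z) ∝ ln(z/z₀). With r = V₁/V₂ = 8.2/10.45 = 0.78469,
r · ln(z₂/z₀) = ln(z₁/z₀) ⇒ ln z₀ = (ln z₁ − r·ln z₂)/(1 − r)
ln z₀ = (2.70805 − 0.78469×4.21951) / 0.21531 = -2.8004
z₀ = exp(-2.8004) = 0.06079 m

z₀ ≈ 0.0608 m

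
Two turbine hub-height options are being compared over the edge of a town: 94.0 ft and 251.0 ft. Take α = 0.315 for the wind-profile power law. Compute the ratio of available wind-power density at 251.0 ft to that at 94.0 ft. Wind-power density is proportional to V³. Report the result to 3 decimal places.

2.530

Speed ratio: V_B/V_A = (z_B/z_A)^α = (251.0/94.0)^0.315 = (2.6702)^0.315 = 1.36258
Power-density ratio: P_B/P_A = (V_B/V_A)³ = (1.36258)³ = 2.52980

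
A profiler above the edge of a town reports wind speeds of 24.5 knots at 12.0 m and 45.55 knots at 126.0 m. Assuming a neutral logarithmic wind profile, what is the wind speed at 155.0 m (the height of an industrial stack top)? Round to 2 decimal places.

Log law: V ∝ ln(z/z₀). From the pair, with r = V₁/V₂ = 0.53787,
ln z₀ = (ln z₁ − r·ln z₂)/(1 − r) = (2.4849 − 0.53787×4.8363)/0.46213 = -0.2518 → z₀ = 0.7774 m
V₃ = V₁ · ln(z₃/z₀)/ln(z₁/z₀) = 24.5 × 5.2953/2.7368 = 47.4044 knots

47.40 knots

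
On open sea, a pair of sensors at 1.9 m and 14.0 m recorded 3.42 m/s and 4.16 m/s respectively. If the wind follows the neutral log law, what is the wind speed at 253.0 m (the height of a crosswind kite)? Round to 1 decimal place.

5.2 m/s

Log law: V ∝ ln(z/z₀). From the pair, with r = V₁/V₂ = 0.82212,
ln z₀ = (ln z₁ − r·ln z₂)/(1 − r) = (0.6419 − 0.82212×2.6391)/0.17788 = -8.5885 → z₀ = 0.0001862 m
V₃ = V₁ · ln(z₃/z₀)/ln(z₁/z₀) = 3.42 × 14.1219/9.2303 = 5.2324 m/s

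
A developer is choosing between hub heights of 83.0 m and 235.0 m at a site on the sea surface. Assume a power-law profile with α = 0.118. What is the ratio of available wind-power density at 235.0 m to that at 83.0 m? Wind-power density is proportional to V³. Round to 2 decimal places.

Speed ratio: V_B/V_A = (z_B/z_A)^α = (235.0/83.0)^0.118 = (2.8313)^0.118 = 1.13067
Power-density ratio: P_B/P_A = (V_B/V_A)³ = (1.13067)³ = 1.44545

1.45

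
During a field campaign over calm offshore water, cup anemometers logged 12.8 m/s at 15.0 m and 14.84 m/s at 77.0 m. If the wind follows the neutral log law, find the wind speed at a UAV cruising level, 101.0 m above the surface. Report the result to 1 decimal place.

15.2 m/s

Log law: V ∝ ln(z/z₀). From the pair, with r = V₁/V₂ = 0.86253,
ln z₀ = (ln z₁ − r·ln z₂)/(1 − r) = (2.7081 − 0.86253×4.3438)/0.13747 = -7.5555 → z₀ = 0.0005232 m
V₃ = V₁ · ln(z₃/z₀)/ln(z₁/z₀) = 12.8 × 12.1706/10.2636 = 15.1784 m/s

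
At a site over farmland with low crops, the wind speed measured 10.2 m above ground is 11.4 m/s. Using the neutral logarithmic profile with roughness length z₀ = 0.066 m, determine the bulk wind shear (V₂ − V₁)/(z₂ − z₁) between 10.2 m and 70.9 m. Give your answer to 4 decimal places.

Log law: V₂ = V₁ · ln(z₂/z₀)/ln(z₁/z₀) = 11.4 × 6.9794/5.0405 = 15.7851 m/s
ΔV/Δz = (15.7851 − 11.4)/(70.9 − 10.2) = 4.3851/60.7000 = 0.07224 m/s/m

0.0722 m/s/m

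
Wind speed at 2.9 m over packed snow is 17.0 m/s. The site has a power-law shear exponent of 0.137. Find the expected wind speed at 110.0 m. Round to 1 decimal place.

Power-law profile: V₂ = V₁ · (z₂/z₁)^α
V₂ = 17.0 × (110.0/2.9)^0.137 = 17.0 × (37.9310)^0.137
    = 17.0 × 1.6456 = 27.9751 m/s

28.0 m/s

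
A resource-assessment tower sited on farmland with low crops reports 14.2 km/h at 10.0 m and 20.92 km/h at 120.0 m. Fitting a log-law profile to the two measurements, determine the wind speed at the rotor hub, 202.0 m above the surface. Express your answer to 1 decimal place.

Log law: V ∝ ln(z/z₀). From the pair, with r = V₁/V₂ = 0.67878,
ln z₀ = (ln z₁ − r·ln z₂)/(1 − r) = (2.3026 − 0.67878×4.7875)/0.32122 = -2.9483 → z₀ = 0.05243 m
V₃ = V₁ · ln(z₃/z₀)/ln(z₁/z₀) = 14.2 × 8.2565/5.2508 = 22.3283 km/h

22.3 km/h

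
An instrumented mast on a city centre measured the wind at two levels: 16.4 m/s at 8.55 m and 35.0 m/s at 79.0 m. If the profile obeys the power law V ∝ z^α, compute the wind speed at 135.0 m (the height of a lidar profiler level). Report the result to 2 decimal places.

42.02 m/s

First find α: α = ln(V₂/V₁)/ln(z₂/z₁) = ln(35.0/16.4)/ln(79.0/8.55) = 0.75807/2.22352 = 0.3409
Extrapolate from 79.0 m to 135.0 m: V₃ = 35.0 × (135.0/79.0)^0.3409 = 35.0 × 1.2004 = 42.0151 m/s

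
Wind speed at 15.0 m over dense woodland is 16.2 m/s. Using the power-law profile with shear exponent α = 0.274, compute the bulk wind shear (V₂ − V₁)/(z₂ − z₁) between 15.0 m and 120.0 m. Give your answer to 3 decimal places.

0.118 m/s/m

Power law: V₂ = V₁ · (z₂/z₁)^α = 16.2 × (8.0000)^0.274 = 28.6393 m/s
ΔV/Δz = (28.6393 − 16.2)/(120.0 − 15.0) = 12.4393/105.0000 = 0.11847 m/s/m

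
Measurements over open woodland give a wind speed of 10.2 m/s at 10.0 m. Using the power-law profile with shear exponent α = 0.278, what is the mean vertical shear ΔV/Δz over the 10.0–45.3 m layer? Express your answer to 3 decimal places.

Power law: V₂ = V₁ · (z₂/z₁)^α = 10.2 × (4.5300)^0.278 = 15.5237 m/s
ΔV/Δz = (15.5237 − 10.2)/(45.3 − 10.0) = 5.3237/35.3000 = 0.15081 m/s/m

0.151 m/s/m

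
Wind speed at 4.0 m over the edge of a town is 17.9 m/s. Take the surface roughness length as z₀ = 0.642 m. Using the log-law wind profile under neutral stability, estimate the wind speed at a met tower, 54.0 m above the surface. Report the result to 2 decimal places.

Log law: V(z) ∝ ln(z/z₀), so V₂/V₁ = ln(z₂/z₀) / ln(z₁/z₀).
ln(54.0/0.642) = 4.4322, ln(4.0/0.642) = 1.8295
V₂ = 17.9 × 4.4322/1.8295 = 17.9 × 2.4227 = 43.3655 m/s

43.37 m/s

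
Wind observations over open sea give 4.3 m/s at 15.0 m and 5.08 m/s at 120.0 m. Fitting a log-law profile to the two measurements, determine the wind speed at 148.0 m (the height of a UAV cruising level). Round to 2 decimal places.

5.16 m/s

Log law: V ∝ ln(z/z₀). From the pair, with r = V₁/V₂ = 0.84646,
ln z₀ = (ln z₁ − r·ln z₂)/(1 − r) = (2.7081 − 0.84646×4.7875)/0.15354 = -8.7555 → z₀ = 0.0001576 m
V₃ = V₁ · ln(z₃/z₀)/ln(z₁/z₀) = 4.3 × 13.7528/11.4636 = 5.1587 m/s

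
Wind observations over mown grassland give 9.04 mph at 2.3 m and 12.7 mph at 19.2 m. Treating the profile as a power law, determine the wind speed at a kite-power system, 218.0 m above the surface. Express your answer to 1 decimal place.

First find α: α = ln(V₂/V₁)/ln(z₂/z₁) = ln(12.7/9.04)/ln(19.2/2.3) = 0.33994/2.12200 = 0.1602
Extrapolate from 19.2 m to 218.0 m: V₃ = 12.7 × (218.0/19.2)^0.1602 = 12.7 × 1.4758 = 18.7430 mph

18.7 mph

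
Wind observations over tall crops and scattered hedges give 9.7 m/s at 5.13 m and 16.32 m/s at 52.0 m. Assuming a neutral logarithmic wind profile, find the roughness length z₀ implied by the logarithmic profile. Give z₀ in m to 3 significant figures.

z₀ ≈ 0.172 m

Log law: V(z) ∝ ln(z/z₀). With r = V₁/V₂ = 9.7/16.32 = 0.59436,
r · ln(z₂/z₀) = ln(z₁/z₀) ⇒ ln z₀ = (ln z₁ − r·ln z₂)/(1 − r)
ln z₀ = (1.63511 − 0.59436×3.95124) / 0.40564 = -1.7586
z₀ = exp(-1.7586) = 0.1723 m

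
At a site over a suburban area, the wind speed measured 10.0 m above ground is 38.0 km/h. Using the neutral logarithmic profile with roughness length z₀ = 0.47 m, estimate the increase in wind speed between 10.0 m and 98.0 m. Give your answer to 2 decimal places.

Log law: V₂ = V₁ · ln(z₂/z₀)/ln(z₁/z₀) = 38.0 × 5.3400/3.0576 = 66.3655 km/h
ΔV = 66.3655 − 38.0 = 28.3655 km/h

28.37 km/h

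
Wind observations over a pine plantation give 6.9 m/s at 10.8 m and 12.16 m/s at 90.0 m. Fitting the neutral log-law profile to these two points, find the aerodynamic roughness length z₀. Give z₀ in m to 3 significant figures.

z₀ ≈ 0.669 m

Log law: V(z) ∝ ln(z/z₀). With r = V₁/V₂ = 6.9/12.16 = 0.56743,
r · ln(z₂/z₀) = ln(z₁/z₀) ⇒ ln z₀ = (ln z₁ − r·ln z₂)/(1 − r)
ln z₀ = (2.37955 − 0.56743×4.49981) / 0.43257 = -0.4018
z₀ = exp(-0.4018) = 0.6691 m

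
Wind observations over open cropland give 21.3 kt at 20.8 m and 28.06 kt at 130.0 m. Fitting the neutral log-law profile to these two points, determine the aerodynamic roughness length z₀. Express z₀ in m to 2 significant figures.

Log law: V(z) ∝ ln(z/z₀). With r = V₁/V₂ = 21.3/28.06 = 0.75909,
r · ln(z₂/z₀) = ln(z₁/z₀) ⇒ ln z₀ = (ln z₁ − r·ln z₂)/(1 − r)
ln z₀ = (3.03495 − 0.75909×4.86753) / 0.24091 = -2.7393
z₀ = exp(-2.7393) = 0.06462 m

z₀ ≈ 0.065 m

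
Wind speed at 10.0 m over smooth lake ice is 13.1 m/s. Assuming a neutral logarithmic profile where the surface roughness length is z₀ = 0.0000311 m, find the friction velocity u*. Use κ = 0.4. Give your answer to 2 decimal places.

Log law: V(z) = (u*/κ) · ln(z/z₀) ⇒ u* = κ · V / ln(z/z₀)
u* = 0.4 × 13.1 / ln(10.0/0.0000311) = 0.4 × 13.1 / 12.6809
   = 5.2400 / 12.6809 = 0.4132 m/s

u* ≈ 0.41 m/s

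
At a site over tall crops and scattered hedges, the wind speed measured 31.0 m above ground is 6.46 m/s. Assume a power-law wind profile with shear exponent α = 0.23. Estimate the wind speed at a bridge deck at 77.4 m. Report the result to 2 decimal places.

Power-law profile: V₂ = V₁ · (z₂/z₁)^α
V₂ = 6.46 × (77.4/31.0)^0.23 = 6.46 × (2.4968)^0.23
    = 6.46 × 1.2342 = 7.9731 m/s

7.97 m/s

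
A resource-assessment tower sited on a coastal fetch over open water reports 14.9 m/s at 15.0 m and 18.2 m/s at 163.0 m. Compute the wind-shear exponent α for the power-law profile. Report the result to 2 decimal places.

α ≈ 0.08

Power law: V₂/V₁ = (z₂/z₁)^α ⇒ α = ln(V₂/V₁) / ln(z₂/z₁)
α = ln(18.2/14.9) / ln(163.0/15.0) = ln(1.2215) / ln(10.8667)
  = 0.20006 / 2.38570 = 0.08386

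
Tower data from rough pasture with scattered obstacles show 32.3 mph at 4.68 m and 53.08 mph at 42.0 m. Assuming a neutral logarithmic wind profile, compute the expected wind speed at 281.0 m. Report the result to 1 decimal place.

Log law: V ∝ ln(z/z₀). From the pair, with r = V₁/V₂ = 0.60852,
ln z₀ = (ln z₁ − r·ln z₂)/(1 − r) = (1.5433 − 0.60852×3.7377)/0.39148 = -1.8676 → z₀ = 0.1545 m
V₃ = V₁ · ln(z₃/z₀)/ln(z₁/z₀) = 32.3 × 7.5059/3.4109 = 71.0789 mph

71.1 mph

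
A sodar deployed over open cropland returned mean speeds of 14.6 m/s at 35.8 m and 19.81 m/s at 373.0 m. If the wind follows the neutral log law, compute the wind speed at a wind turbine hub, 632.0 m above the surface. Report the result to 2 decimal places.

20.98 m/s

Log law: V ∝ ln(z/z₀). From the pair, with r = V₁/V₂ = 0.73700,
ln z₀ = (ln z₁ − r·ln z₂)/(1 − r) = (3.5779 − 0.73700×5.9216)/0.26300 = -2.9896 → z₀ = 0.05031 m
V₃ = V₁ · ln(z₃/z₀)/ln(z₁/z₀) = 14.6 × 9.4385/6.5676 = 20.9822 m/s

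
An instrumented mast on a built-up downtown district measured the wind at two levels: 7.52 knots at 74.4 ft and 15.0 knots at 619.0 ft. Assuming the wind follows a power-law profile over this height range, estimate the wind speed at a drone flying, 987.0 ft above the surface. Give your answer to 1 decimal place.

First find α: α = ln(V₂/V₁)/ln(z₂/z₁) = ln(15.0/7.52)/ln(619.0/74.4) = 0.69048/2.11865 = 0.3259
Extrapolate from 619.0 ft to 987.0 ft: V₃ = 15.0 × (987.0/619.0)^0.3259 = 15.0 × 1.1642 = 17.4634 knots

17.5 knots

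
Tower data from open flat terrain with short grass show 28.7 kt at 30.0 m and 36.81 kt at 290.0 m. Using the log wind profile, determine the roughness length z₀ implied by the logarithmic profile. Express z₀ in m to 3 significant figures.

Log law: V(z) ∝ ln(z/z₀). With r = V₁/V₂ = 28.7/36.81 = 0.77968,
r · ln(z₂/z₀) = ln(z₁/z₀) ⇒ ln z₀ = (ln z₁ − r·ln z₂)/(1 − r)
ln z₀ = (3.40120 − 0.77968×5.66988) / 0.22032 = -4.6273
z₀ = exp(-4.6273) = 0.009781 m

z₀ ≈ 0.00978 m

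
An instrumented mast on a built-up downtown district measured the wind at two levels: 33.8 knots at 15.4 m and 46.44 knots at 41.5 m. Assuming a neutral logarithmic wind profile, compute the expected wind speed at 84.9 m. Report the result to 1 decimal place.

55.6 knots

Log law: V ∝ ln(z/z₀). From the pair, with r = V₁/V₂ = 0.72782,
ln z₀ = (ln z₁ − r·ln z₂)/(1 − r) = (2.7344 − 0.72782×3.7257)/0.27218 = 0.0835 → z₀ = 1.087 m
V₃ = V₁ · ln(z₃/z₀)/ln(z₁/z₀) = 33.8 × 4.3580/2.6509 = 55.5666 knots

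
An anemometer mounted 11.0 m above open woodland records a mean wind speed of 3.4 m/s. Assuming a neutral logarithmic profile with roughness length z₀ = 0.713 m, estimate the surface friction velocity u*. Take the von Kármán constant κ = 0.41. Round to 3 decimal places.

Log law: V(z) = (u*/κ) · ln(z/z₀) ⇒ u* = κ · V / ln(z/z₀)
u* = 0.41 × 3.4 / ln(11.0/0.713) = 0.41 × 3.4 / 2.7362
   = 1.3940 / 2.7362 = 0.5095 m/s

u* ≈ 0.509 m/s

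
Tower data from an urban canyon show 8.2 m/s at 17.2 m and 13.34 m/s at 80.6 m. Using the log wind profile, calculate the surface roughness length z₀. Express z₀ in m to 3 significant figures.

Log law: V(z) ∝ ln(z/z₀). With r = V₁/V₂ = 8.2/13.34 = 0.61469,
r · ln(z₂/z₀) = ln(z₁/z₀) ⇒ ln z₀ = (ln z₁ − r·ln z₂)/(1 − r)
ln z₀ = (2.84491 − 0.61469×4.38950) / 0.38531 = 0.3808
z₀ = exp(0.3808) = 1.463 m

z₀ ≈ 1.46 m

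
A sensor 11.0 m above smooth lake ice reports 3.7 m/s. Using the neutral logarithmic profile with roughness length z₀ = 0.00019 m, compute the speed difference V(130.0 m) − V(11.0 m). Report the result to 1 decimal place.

0.8 m/s

Log law: V₂ = V₁ · ln(z₂/z₀)/ln(z₁/z₀) = 3.7 × 13.4360/10.9664 = 4.5332 m/s
ΔV = 4.5332 − 3.7 = 0.8332 m/s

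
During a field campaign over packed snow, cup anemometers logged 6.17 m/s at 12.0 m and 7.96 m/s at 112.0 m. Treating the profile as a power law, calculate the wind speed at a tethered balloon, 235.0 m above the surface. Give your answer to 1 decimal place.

8.7 m/s

First find α: α = ln(V₂/V₁)/ln(z₂/z₁) = ln(7.96/6.17)/ln(112.0/12.0) = 0.25473/2.23359 = 0.1140
Extrapolate from 112.0 m to 235.0 m: V₃ = 7.96 × (235.0/112.0)^0.1140 = 7.96 × 1.0882 = 8.6620 m/s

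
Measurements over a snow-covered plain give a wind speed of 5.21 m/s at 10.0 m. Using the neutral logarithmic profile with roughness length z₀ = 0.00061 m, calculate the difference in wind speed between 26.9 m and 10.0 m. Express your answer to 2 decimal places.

Log law: V₂ = V₁ · ln(z₂/z₀)/ln(z₁/z₀) = 5.21 × 10.6942/9.7046 = 5.7412 m/s
ΔV = 5.7412 − 5.21 = 0.5312 m/s

0.53 m/s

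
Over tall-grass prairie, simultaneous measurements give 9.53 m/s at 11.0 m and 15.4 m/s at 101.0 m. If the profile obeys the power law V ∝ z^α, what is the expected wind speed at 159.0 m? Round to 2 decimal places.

16.99 m/s

First find α: α = ln(V₂/V₁)/ln(z₂/z₁) = ln(15.4/9.53)/ln(101.0/11.0) = 0.47992/2.21723 = 0.2165
Extrapolate from 101.0 m to 159.0 m: V₃ = 15.4 × (159.0/101.0)^0.2165 = 15.4 × 1.1032 = 16.9894 m/s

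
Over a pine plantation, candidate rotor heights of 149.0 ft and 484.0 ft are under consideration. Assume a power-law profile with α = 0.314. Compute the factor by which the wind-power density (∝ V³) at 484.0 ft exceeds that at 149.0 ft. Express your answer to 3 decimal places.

Speed ratio: V_B/V_A = (z_B/z_A)^α = (484.0/149.0)^0.314 = (3.2483)^0.314 = 1.44764
Power-density ratio: P_B/P_A = (V_B/V_A)³ = (1.44764)³ = 3.03377

3.034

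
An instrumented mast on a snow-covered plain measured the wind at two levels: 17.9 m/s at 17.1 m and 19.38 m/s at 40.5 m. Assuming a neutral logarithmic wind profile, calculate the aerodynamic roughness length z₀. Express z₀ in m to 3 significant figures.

Log law: V(z) ∝ ln(z/z₀). With r = V₁/V₂ = 17.9/19.38 = 0.92363,
r · ln(z₂/z₀) = ln(z₁/z₀) ⇒ ln z₀ = (ln z₁ − r·ln z₂)/(1 − r)
ln z₀ = (2.83908 − 0.92363×3.70130) / 0.07637 = -7.5892
z₀ = exp(-7.5892) = 0.0005059 m

z₀ ≈ 0.000506 m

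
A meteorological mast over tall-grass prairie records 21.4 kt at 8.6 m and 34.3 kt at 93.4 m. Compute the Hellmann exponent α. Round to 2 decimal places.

α ≈ 0.20

Power law: V₂/V₁ = (z₂/z₁)^α ⇒ α = ln(V₂/V₁) / ln(z₂/z₁)
α = ln(34.3/21.4) / ln(93.4/8.6) = ln(1.6028) / ln(10.8605)
  = 0.47175 / 2.38513 = 0.19779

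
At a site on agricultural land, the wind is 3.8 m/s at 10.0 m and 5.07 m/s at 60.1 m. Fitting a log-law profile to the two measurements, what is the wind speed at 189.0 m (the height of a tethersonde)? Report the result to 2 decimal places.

Log law: V ∝ ln(z/z₀). From the pair, with r = V₁/V₂ = 0.74951,
ln z₀ = (ln z₁ − r·ln z₂)/(1 − r) = (2.3026 − 0.74951×4.0960)/0.25049 = -3.0636 → z₀ = 0.04672 m
V₃ = V₁ · ln(z₃/z₀)/ln(z₁/z₀) = 3.8 × 8.3053/5.3662 = 5.8813 m/s

5.88 m/s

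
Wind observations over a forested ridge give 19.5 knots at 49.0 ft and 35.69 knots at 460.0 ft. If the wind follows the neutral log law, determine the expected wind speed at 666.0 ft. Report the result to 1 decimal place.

Log law: V ∝ ln(z/z₀). From the pair, with r = V₁/V₂ = 0.54637,
ln z₀ = (ln z₁ − r·ln z₂)/(1 − r) = (3.8918 − 0.54637×6.1312)/0.45363 = 1.1946 → z₀ = 3.302 ft
V₃ = V₁ · ln(z₃/z₀)/ln(z₁/z₀) = 19.5 × 5.3067/2.6972 = 38.3654 knots

38.4 knots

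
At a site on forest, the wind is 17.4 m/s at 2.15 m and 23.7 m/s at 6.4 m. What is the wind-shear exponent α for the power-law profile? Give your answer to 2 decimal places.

α ≈ 0.28

Power law: V₂/V₁ = (z₂/z₁)^α ⇒ α = ln(V₂/V₁) / ln(z₂/z₁)
α = ln(23.7/17.4) / ln(6.4/2.15) = ln(1.3621) / ln(2.9767)
  = 0.30900 / 1.09083 = 0.28327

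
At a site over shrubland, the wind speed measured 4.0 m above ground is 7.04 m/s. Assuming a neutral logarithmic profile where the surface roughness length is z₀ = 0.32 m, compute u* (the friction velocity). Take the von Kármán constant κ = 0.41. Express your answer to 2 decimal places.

u* ≈ 1.14 m/s

Log law: V(z) = (u*/κ) · ln(z/z₀) ⇒ u* = κ · V / ln(z/z₀)
u* = 0.41 × 7.04 / ln(4.0/0.32) = 0.41 × 7.04 / 2.5257
   = 2.8864 / 2.5257 = 1.1428 m/s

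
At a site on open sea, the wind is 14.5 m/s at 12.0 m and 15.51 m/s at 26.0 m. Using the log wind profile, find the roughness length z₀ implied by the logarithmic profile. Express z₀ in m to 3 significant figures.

z₀ ≈ 0.000181 m

Log law: V(z) ∝ ln(z/z₀). With r = V₁/V₂ = 14.5/15.51 = 0.93488,
r · ln(z₂/z₀) = ln(z₁/z₀) ⇒ ln z₀ = (ln z₁ − r·ln z₂)/(1 − r)
ln z₀ = (2.48491 − 0.93488×3.25810) / 0.06512 = -8.6153
z₀ = exp(-8.6153) = 0.0001813 m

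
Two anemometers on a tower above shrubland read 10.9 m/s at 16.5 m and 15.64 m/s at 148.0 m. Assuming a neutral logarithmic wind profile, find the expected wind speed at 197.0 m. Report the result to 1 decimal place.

Log law: V ∝ ln(z/z₀). From the pair, with r = V₁/V₂ = 0.69693,
ln z₀ = (ln z₁ − r·ln z₂)/(1 − r) = (2.8034 − 0.69693×4.9972)/0.30307 = -2.2416 → z₀ = 0.1063 m
V₃ = V₁ · ln(z₃/z₀)/ln(z₁/z₀) = 10.9 × 7.5248/5.0449 = 16.2579 m/s

16.3 m/s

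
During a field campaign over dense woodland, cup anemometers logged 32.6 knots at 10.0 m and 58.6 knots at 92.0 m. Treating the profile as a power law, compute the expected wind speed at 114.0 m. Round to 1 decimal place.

First find α: α = ln(V₂/V₁)/ln(z₂/z₁) = ln(58.6/32.6)/ln(92.0/10.0) = 0.58642/2.21920 = 0.2642
Extrapolate from 92.0 m to 114.0 m: V₃ = 58.6 × (114.0/92.0)^0.2642 = 58.6 × 1.0583 = 62.0160 knots

62.0 knots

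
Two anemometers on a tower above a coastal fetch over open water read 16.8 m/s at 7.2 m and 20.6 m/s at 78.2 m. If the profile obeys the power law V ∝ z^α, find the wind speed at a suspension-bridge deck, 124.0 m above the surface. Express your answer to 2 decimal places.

21.43 m/s

First find α: α = ln(V₂/V₁)/ln(z₂/z₁) = ln(20.6/16.8)/ln(78.2/7.2) = 0.20391/2.38519 = 0.0855
Extrapolate from 78.2 m to 124.0 m: V₃ = 20.6 × (124.0/78.2)^0.0855 = 20.6 × 1.0402 = 21.4281 m/s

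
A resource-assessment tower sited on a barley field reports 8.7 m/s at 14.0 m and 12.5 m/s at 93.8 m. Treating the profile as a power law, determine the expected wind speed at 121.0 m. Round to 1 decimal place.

13.1 m/s

First find α: α = ln(V₂/V₁)/ln(z₂/z₁) = ln(12.5/8.7)/ln(93.8/14.0) = 0.36241/1.90211 = 0.1905
Extrapolate from 93.8 m to 121.0 m: V₃ = 12.5 × (121.0/93.8)^0.1905 = 12.5 × 1.0497 = 13.1214 m/s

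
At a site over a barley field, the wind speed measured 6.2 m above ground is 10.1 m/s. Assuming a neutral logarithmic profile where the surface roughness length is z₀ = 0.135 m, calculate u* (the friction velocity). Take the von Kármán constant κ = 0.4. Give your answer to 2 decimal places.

Log law: V(z) = (u*/κ) · ln(z/z₀) ⇒ u* = κ · V / ln(z/z₀)
u* = 0.4 × 10.1 / ln(6.2/0.135) = 0.4 × 10.1 / 3.8270
   = 4.0400 / 3.8270 = 1.0556 m/s

u* ≈ 1.06 m/s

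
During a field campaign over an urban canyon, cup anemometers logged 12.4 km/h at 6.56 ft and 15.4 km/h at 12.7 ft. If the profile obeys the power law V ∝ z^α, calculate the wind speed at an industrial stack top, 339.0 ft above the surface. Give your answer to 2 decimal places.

45.22 km/h

First find α: α = ln(V₂/V₁)/ln(z₂/z₁) = ln(15.4/12.4)/ln(12.7/6.56) = 0.21667/0.66061 = 0.3280
Extrapolate from 12.7 ft to 339.0 ft: V₃ = 15.4 × (339.0/12.7)^0.3280 = 15.4 × 2.9365 = 45.2229 km/h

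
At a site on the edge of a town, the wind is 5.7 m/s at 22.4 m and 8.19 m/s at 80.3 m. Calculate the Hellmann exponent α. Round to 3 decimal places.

Power law: V₂/V₁ = (z₂/z₁)^α ⇒ α = ln(V₂/V₁) / ln(z₂/z₁)
α = ln(8.19/5.7) / ln(80.3/22.4) = ln(1.4368) / ln(3.5848)
  = 0.36245 / 1.27671 = 0.28389

α ≈ 0.284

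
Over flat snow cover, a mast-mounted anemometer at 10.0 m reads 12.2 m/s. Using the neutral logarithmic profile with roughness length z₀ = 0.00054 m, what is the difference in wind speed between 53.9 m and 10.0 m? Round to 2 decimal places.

Log law: V₂ = V₁ · ln(z₂/z₀)/ln(z₁/z₀) = 12.2 × 11.5111/9.8265 = 14.2914 m/s
ΔV = 14.2914 − 12.2 = 2.0914 m/s

2.09 m/s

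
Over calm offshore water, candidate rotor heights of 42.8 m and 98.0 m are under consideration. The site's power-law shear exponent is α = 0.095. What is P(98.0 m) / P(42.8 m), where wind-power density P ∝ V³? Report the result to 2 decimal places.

Speed ratio: V_B/V_A = (z_B/z_A)^α = (98.0/42.8)^0.095 = (2.2897)^0.095 = 1.08188
Power-density ratio: P_B/P_A = (V_B/V_A)³ = (1.08188)³ = 1.26630

1.27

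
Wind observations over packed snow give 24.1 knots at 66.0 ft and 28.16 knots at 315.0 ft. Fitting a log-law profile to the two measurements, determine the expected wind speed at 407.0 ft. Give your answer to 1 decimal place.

Log law: V ∝ ln(z/z₀). From the pair, with r = V₁/V₂ = 0.85582,
ln z₀ = (ln z₁ − r·ln z₂)/(1 − r) = (4.1897 − 0.85582×5.7526)/0.14418 = -5.0878 → z₀ = 0.006172 ft
V₃ = V₁ · ln(z₃/z₀)/ln(z₁/z₀) = 24.1 × 11.0966/9.2774 = 28.8256 knots

28.8 knots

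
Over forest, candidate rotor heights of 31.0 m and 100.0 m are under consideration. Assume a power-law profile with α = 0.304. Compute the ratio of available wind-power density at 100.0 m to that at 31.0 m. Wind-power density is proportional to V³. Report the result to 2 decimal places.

2.91

Speed ratio: V_B/V_A = (z_B/z_A)^α = (100.0/31.0)^0.304 = (3.2258)^0.304 = 1.42766
Power-density ratio: P_B/P_A = (V_B/V_A)³ = (1.42766)³ = 2.90990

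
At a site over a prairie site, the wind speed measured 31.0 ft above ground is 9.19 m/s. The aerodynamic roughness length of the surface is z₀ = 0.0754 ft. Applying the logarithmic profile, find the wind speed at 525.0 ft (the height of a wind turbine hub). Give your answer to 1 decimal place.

Log law: V(z) ∝ ln(z/z₀), so V₂/V₁ = ln(z₂/z₀) / ln(z₁/z₀).
ln(525.0/0.0754) = 8.8483, ln(31.0/0.0754) = 6.0189
V₂ = 9.19 × 8.8483/6.0189 = 9.19 × 1.4701 = 13.5101 m/s

13.5 m/s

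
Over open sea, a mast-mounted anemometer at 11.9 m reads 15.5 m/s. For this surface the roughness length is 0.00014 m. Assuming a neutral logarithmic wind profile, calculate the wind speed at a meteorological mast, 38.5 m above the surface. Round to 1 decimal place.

17.1 m/s

Log law: V(z) ∝ ln(z/z₀), so V₂/V₁ = ln(z₂/z₀) / ln(z₁/z₀).
ln(38.5/0.00014) = 12.5245, ln(11.9/0.00014) = 11.3504
V₂ = 15.5 × 12.5245/11.3504 = 15.5 × 1.1034 = 17.1034 m/s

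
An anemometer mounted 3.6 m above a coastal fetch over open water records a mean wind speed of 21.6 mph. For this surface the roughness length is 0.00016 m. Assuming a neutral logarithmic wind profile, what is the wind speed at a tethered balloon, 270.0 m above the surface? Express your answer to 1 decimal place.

Log law: V(z) ∝ ln(z/z₀), so V₂/V₁ = ln(z₂/z₀) / ln(z₁/z₀).
ln(270.0/0.00016) = 14.3388, ln(3.6/0.00016) = 10.0213
V₂ = 21.6 × 14.3388/10.0213 = 21.6 × 1.4308 = 30.9060 mph

30.9 mph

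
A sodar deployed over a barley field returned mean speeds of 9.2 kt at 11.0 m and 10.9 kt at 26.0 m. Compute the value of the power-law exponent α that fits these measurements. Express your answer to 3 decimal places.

α ≈ 0.197

Power law: V₂/V₁ = (z₂/z₁)^α ⇒ α = ln(V₂/V₁) / ln(z₂/z₁)
α = ln(10.9/9.2) / ln(26.0/11.0) = ln(1.1848) / ln(2.3636)
  = 0.16956 / 0.86020 = 0.19712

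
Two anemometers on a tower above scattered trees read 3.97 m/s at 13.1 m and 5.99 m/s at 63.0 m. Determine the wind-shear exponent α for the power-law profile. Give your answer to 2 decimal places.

α ≈ 0.26

Power law: V₂/V₁ = (z₂/z₁)^α ⇒ α = ln(V₂/V₁) / ln(z₂/z₁)
α = ln(5.99/3.97) / ln(63.0/13.1) = ln(1.5088) / ln(4.8092)
  = 0.41133 / 1.57052 = 0.26190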